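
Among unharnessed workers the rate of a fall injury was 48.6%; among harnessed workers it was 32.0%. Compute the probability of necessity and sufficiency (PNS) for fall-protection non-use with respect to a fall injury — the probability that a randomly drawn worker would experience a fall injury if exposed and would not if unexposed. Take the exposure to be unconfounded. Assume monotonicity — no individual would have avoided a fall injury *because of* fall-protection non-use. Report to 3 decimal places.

p₁ = 0.486, p₀ = 0.32.
Under exogeneity and monotonicity, PNS = p₁ − p₀.
PNS = 0.486 − 0.32 = 0.166

PNS ≈ 0.166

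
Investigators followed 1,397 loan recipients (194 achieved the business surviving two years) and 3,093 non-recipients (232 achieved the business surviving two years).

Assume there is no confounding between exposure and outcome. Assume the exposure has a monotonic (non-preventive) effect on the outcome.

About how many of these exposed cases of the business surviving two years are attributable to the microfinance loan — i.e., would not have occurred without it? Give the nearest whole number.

about 89 cases

p₁ = P(outcome | exposed) = 194/1397 = 0.13887
p₀ = P(outcome | unexposed) = 232/3093 = 0.075008
PN = (p₁ − p₀)/p₁ = (0.13887 − 0.075008) / 0.13887 ≈ 0.45986.
Attributable cases ≈ PN × (exposed cases) = 0.45986 × 194 ≈ 89.21.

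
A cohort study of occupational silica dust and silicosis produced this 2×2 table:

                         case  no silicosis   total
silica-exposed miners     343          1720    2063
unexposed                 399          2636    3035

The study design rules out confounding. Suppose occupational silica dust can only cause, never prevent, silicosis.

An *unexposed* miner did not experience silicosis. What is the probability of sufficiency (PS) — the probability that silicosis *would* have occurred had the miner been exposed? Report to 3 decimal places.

PS ≈ 0.040

p₁ = P(outcome | exposed) = 343/2063 = 0.16626
p₀ = P(outcome | unexposed) = 399/3035 = 0.13147
Under exogeneity and monotonicity, PS = (p₁ − p₀)/(1 − p₀).
PS = (0.16626 − 0.13147) / 0.86853 ≈ 0.0401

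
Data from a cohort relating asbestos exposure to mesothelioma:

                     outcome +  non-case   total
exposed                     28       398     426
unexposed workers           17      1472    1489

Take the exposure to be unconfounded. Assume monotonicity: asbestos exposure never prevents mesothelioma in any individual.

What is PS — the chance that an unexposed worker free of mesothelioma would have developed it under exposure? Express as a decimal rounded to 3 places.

p₁ = P(outcome | exposed) = 28/426 = 0.065728
p₀ = P(outcome | unexposed) = 17/1489 = 0.011417
Under exogeneity and monotonicity, PS = (p₁ − p₀)/(1 − p₀).
PS = (0.065728 − 0.011417) / 0.98858 ≈ 0.0549

PS ≈ 0.055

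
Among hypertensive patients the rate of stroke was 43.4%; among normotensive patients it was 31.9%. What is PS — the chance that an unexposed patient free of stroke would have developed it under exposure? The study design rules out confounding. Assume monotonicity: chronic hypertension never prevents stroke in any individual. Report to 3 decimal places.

p₁ = 0.434, p₀ = 0.319.
Under exogeneity and monotonicity, PS = (p₁ − p₀) / (1 − p₀).
PS = (0.434 − 0.319) / (1 − 0.319) = 0.115 / 0.681 ≈ 0.1689

PS ≈ 0.169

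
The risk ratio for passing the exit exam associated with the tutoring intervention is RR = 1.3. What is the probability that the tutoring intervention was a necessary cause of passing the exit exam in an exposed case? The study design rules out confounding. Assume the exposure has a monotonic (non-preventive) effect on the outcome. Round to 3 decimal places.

PN ≈ 0.231

Under exogeneity and monotonicity, PN = (RR − 1) / RR = 1 − 1/RR.
PN = (1.3 − 1) / 1.3 = 0.3 / 1.3 ≈ 0.2308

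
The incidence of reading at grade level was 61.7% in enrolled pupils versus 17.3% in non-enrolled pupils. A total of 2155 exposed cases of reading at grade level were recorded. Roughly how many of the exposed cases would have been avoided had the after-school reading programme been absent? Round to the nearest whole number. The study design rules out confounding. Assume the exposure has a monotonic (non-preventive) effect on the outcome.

p₁ = 0.617, p₀ = 0.173.
PN = (p₁ − p₀)/p₁ = (0.617 − 0.173) / 0.617 ≈ 0.71961.
Attributable cases ≈ PN × (exposed cases) = 0.71961 × 2155 ≈ 1550.76.

about 1551 cases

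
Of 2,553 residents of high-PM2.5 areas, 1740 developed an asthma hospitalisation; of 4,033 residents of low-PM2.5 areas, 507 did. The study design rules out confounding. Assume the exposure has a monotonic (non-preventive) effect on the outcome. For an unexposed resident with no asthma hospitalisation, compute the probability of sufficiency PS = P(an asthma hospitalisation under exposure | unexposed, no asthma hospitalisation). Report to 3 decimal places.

p₁ = P(outcome | exposed) = 1740/2553 = 0.68155
p₀ = P(outcome | unexposed) = 507/4033 = 0.12571
Under exogeneity and monotonicity, PS = (p₁ − p₀) / (1 − p₀).
PS = (0.68155 − 0.12571) / (1 − 0.12571) = 0.55584 / 0.87429 ≈ 0.6358

PS ≈ 0.636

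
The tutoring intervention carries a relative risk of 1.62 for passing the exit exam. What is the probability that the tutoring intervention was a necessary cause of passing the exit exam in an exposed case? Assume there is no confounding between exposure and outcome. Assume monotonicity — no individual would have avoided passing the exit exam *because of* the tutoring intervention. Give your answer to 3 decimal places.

Under exogeneity and monotonicity, PN = (RR − 1) / RR = 1 − 1/RR.
PN = (1.62 − 1) / 1.62 = 0.62 / 1.62 ≈ 0.3827

PN ≈ 0.383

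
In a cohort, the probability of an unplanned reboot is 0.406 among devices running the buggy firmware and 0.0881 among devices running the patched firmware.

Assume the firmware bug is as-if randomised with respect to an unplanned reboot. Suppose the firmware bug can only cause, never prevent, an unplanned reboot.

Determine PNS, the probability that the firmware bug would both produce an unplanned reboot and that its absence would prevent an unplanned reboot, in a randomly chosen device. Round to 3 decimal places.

PNS ≈ 0.318

Let p₁ = 0.406, p₀ = 0.0881.
Under exogeneity and monotonicity, PNS = p₁ − p₀.
PNS = 0.406 − 0.0881 = 0.3179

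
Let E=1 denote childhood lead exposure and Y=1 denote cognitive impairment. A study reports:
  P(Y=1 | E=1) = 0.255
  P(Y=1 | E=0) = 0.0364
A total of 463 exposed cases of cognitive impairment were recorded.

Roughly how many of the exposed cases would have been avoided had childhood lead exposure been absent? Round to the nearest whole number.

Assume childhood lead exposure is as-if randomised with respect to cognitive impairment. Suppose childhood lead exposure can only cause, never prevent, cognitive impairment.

Let p₁ = 0.255, p₀ = 0.0364.
PN = (p₁ − p₀)/p₁ = (0.255 − 0.0364) / 0.255 ≈ 0.85725.
Attributable cases ≈ PN × (exposed cases) = 0.85725 × 463 ≈ 396.91.

about 397 cases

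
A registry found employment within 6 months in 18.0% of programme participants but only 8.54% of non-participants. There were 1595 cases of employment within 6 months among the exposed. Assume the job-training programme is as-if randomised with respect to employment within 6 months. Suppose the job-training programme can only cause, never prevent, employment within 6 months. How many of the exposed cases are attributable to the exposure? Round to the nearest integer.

about 838 cases

p₁ = 0.18, p₀ = 0.0854.
PN = (p₁ − p₀)/p₁ = (0.18 − 0.0854) / 0.18 ≈ 0.52556.
Attributable cases ≈ PN × (exposed cases) = 0.52556 × 1595 ≈ 838.26.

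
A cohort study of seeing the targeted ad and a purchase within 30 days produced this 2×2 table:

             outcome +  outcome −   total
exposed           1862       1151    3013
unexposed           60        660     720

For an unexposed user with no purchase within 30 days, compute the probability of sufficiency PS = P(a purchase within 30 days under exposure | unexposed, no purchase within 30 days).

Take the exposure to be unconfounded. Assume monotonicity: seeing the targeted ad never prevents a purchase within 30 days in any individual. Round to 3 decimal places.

p₁ = P(outcome | exposed) = 1862/3013 = 0.61799
p₀ = P(outcome | unexposed) = 60/720 = 0.083333
Under exogeneity and monotonicity, PS = (p₁ − p₀) / (1 − p₀).
PS = (0.61799 − 0.083333) / (1 − 0.083333) = 0.53466 / 0.91667 ≈ 0.5833

PS ≈ 0.583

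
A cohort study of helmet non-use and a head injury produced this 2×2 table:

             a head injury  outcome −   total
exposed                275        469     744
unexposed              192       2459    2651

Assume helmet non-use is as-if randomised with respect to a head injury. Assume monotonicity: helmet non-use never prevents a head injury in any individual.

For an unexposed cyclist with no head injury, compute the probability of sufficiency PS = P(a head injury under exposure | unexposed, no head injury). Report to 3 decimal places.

PS ≈ 0.320

p₁ = P(outcome | exposed) = 275/744 = 0.36962
p₀ = P(outcome | unexposed) = 192/2651 = 0.072425
Under exogeneity and monotonicity, PS = (p₁ − p₀) / (1 − p₀).
PS = (0.36962 − 0.072425) / (1 − 0.072425) = 0.2972 / 0.92757 ≈ 0.3204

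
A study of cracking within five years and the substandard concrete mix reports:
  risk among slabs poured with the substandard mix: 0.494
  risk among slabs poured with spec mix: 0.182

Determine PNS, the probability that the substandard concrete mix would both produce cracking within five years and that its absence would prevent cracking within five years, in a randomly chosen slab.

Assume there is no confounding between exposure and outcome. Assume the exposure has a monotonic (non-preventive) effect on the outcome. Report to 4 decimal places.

Let p₁ = 0.494, p₀ = 0.182.
Under exogeneity and monotonicity, PNS = p₁ − p₀.
PNS = 0.494 − 0.182 = 0.312

PNS ≈ 0.3120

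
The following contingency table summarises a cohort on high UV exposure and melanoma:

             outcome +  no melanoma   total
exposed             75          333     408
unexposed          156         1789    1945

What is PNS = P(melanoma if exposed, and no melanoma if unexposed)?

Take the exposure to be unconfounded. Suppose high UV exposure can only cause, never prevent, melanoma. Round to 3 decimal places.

PNS ≈ 0.104

p₁ = P(outcome | exposed) = 75/408 = 0.18382
p₀ = P(outcome | unexposed) = 156/1945 = 0.080206
Under exogeneity and monotonicity, PNS = p₁ − p₀.
PNS = 0.18382 − 0.080206 = 0.10362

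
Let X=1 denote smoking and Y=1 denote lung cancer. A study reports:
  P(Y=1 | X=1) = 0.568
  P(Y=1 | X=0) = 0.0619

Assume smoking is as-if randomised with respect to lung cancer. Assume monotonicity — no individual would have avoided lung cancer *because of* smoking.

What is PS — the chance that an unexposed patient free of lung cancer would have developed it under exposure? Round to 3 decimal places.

PS ≈ 0.539

Let p₁ = 0.568, p₀ = 0.0619.
Under exogeneity and monotonicity, PS = (p₁ − p₀) / (1 − p₀).
PS = (0.568 − 0.0619) / (1 − 0.0619) = 0.5061 / 0.9381 ≈ 0.5395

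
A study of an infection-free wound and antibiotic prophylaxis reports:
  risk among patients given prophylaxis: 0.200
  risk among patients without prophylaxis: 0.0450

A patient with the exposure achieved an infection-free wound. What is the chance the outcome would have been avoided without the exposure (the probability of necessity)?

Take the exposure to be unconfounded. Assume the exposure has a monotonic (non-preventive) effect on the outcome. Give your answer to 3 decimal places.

Let p₁ = 0.2, p₀ = 0.045.
Under exogeneity and monotonicity, PN = (p₁ − p₀) / p₁.
PN = (0.2 − 0.045) / 0.2 = 0.155 / 0.2 ≈ 0.7750

PN ≈ 0.775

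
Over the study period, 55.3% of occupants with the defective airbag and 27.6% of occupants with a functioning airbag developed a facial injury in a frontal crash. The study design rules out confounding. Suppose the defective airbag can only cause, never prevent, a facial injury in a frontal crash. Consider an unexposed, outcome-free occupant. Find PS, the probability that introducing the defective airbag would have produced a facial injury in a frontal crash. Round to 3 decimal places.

p₁ = 0.553, p₀ = 0.276.
Under exogeneity and monotonicity, PS = (p₁ − p₀) / (1 − p₀).
PS = (0.553 − 0.276) / (1 − 0.276) = 0.277 / 0.724 ≈ 0.3826

PS ≈ 0.383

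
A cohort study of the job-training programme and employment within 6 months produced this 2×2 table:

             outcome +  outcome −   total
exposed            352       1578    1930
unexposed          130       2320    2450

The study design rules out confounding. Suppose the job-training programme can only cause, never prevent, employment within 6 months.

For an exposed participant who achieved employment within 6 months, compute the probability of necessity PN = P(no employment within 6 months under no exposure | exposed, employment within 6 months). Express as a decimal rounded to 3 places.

p₁ = P(outcome | exposed) = 352/1930 = 0.18238
p₀ = P(outcome | unexposed) = 130/2450 = 0.053061
Under exogeneity and monotonicity, PN = (p₁ − p₀)/p₁.
PN = (0.18238 − 0.053061) / 0.18238 ≈ 0.7091

PN ≈ 0.709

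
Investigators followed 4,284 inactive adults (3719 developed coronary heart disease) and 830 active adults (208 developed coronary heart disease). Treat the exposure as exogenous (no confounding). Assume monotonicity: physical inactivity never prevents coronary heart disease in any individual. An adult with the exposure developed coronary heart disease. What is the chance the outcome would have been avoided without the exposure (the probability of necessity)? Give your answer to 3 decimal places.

p₁ = P(outcome | exposed) = 3719/4284 = 0.86811
p₀ = P(outcome | unexposed) = 208/830 = 0.2506
Under exogeneity and monotonicity, PN = (p₁ − p₀) / p₁.
PN = (0.86811 − 0.2506) / 0.86811 = 0.61751 / 0.86811 ≈ 0.7113

PN ≈ 0.711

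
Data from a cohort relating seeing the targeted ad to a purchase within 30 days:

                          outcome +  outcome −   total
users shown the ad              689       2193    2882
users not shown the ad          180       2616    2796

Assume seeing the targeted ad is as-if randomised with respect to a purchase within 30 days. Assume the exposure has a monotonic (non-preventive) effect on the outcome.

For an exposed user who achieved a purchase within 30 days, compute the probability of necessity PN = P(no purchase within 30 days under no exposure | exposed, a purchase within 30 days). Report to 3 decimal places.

p₁ = P(outcome | exposed) = 689/2882 = 0.23907
p₀ = P(outcome | unexposed) = 180/2796 = 0.064378
Under exogeneity and monotonicity, PN = (p₁ − p₀)/p₁.
PN = (0.23907 − 0.064378) / 0.23907 ≈ 0.7307

PN ≈ 0.731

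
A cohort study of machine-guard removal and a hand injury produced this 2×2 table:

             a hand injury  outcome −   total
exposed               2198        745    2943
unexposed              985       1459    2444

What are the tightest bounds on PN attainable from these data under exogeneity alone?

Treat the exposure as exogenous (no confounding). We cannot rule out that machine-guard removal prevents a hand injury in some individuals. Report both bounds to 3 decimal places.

0.460 ≤ PN ≤ 0.799

p₁ = P(outcome | exposed) = 2198/2943 = 0.74686
p₀ = P(outcome | unexposed) = 985/2444 = 0.40303
Under exogeneity alone the bounds on PN are max{0,(p₁−p₀)/p₁} ≤ PN ≤ min{1,(1−p₀)/p₁}.
  lower = (p₁ − p₀)/p₁ = 0.34383 / 0.74686 ≈ 0.4604
  upper = min{1, (1 − p₀)/p₁} = 0.59697 / 0.74686 ≈ 0.7993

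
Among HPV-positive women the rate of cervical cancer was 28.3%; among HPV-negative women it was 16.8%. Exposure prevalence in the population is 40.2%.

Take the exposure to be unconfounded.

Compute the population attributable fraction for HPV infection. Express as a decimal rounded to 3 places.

PAF ≈ 0.216

p₁ = 0.283, p₀ = 0.168.
Overall risk P(Y=1) = π·p₁ + (1−π)·p₀ = 0.402×0.283 + 0.598×0.168 = 0.21423.
Under exogeneity, PAF = [P(Y=1) − p₀] / P(Y=1).
PAF = (0.21423 − 0.168) / 0.21423 ≈ 0.2158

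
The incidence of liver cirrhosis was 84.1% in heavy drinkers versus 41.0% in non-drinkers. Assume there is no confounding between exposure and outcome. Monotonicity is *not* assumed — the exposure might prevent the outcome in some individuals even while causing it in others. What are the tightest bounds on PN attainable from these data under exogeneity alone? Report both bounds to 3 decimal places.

0.512 ≤ PN ≤ 0.702

p₁ = 0.841, p₀ = 0.41.
Under exogeneity alone the bounds on PN are max{0,(p₁−p₀)/p₁} ≤ PN ≤ min{1,(1−p₀)/p₁}.
  lower = (p₁ − p₀)/p₁ = 0.431 / 0.841 ≈ 0.5125
  upper = min{1, (1 − p₀)/p₁} = 0.59 / 0.841 ≈ 0.7015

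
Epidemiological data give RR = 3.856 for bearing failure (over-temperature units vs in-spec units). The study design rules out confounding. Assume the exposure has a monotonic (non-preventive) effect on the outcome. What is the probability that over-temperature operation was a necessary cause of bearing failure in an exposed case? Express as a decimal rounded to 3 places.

Under exogeneity and monotonicity, PN = (RR − 1) / RR = 1 − 1/RR.
PN = (3.856 − 1) / 3.856 = 2.856 / 3.856 ≈ 0.7407

PN ≈ 0.741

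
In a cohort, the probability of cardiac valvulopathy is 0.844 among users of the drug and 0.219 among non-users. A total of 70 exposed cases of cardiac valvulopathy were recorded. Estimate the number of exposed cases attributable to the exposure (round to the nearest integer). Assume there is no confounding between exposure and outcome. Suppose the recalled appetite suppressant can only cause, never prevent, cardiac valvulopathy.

about 52 cases

Let p₁ = 0.844, p₀ = 0.219.
PN = (p₁ − p₀)/p₁ = (0.844 − 0.219) / 0.844 ≈ 0.74052.
Attributable cases ≈ PN × (exposed cases) = 0.74052 × 70 ≈ 51.84.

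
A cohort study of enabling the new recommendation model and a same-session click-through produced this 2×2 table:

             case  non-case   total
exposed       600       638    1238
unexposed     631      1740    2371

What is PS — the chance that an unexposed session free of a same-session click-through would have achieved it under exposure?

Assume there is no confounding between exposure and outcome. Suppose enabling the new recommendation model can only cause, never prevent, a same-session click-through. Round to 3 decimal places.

PS ≈ 0.298

p₁ = P(outcome | exposed) = 600/1238 = 0.48465
p₀ = P(outcome | unexposed) = 631/2371 = 0.26613
Under exogeneity and monotonicity, PS = (p₁ − p₀) / (1 − p₀).
PS = (0.48465 − 0.26613) / (1 − 0.26613) = 0.21852 / 0.73387 ≈ 0.2978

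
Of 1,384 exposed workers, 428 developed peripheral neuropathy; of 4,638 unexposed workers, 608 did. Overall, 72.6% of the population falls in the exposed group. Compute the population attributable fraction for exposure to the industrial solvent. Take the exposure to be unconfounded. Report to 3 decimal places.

PAF ≈ 0.497

p₁ = P(outcome | exposed) = 428/1384 = 0.30925
p₀ = P(outcome | unexposed) = 608/4638 = 0.13109
Overall risk P(Y=1) = π·p₁ + (1−π)·p₀ = 0.726×0.30925 + 0.274×0.13109 = 0.26043.
Under exogeneity, PAF = [P(Y=1) − p₀] / P(Y=1).
PAF = (0.26043 − 0.13109) / 0.26043 ≈ 0.4966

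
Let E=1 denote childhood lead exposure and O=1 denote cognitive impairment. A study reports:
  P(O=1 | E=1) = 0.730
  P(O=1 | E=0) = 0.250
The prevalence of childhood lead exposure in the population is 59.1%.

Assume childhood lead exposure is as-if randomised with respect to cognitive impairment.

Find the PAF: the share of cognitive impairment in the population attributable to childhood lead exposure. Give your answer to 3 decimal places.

Let p₁ = 0.73, p₀ = 0.25.
Overall risk P(Y=1) = π·p₁ + (1−π)·p₀ = 0.591×0.73 + 0.409×0.25 = 0.53368.
Under exogeneity, PAF = [P(Y=1) − p₀] / P(Y=1).
PAF = (0.53368 − 0.25) / 0.53368 ≈ 0.5316

PAF ≈ 0.532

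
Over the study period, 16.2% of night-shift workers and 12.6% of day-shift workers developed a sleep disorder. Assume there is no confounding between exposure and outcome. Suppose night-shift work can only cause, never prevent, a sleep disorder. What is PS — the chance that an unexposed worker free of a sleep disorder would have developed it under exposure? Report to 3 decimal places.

PS ≈ 0.041

p₁ = 0.162, p₀ = 0.126.
Under exogeneity and monotonicity, PS = (p₁ − p₀) / (1 − p₀).
PS = (0.162 − 0.126) / (1 − 0.126) = 0.036 / 0.874 ≈ 0.0412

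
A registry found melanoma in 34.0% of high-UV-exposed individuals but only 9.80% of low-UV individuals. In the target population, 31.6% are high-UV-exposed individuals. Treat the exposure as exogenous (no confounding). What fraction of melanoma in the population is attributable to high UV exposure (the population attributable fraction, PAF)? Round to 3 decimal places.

p₁ = 0.34, p₀ = 0.098.
Overall risk P(Y=1) = π·p₁ + (1−π)·p₀ = 0.316×0.34 + 0.684×0.098 = 0.17447.
Under exogeneity, PAF = [P(Y=1) − p₀] / P(Y=1).
PAF = (0.17447 − 0.098) / 0.17447 ≈ 0.4383

PAF ≈ 0.438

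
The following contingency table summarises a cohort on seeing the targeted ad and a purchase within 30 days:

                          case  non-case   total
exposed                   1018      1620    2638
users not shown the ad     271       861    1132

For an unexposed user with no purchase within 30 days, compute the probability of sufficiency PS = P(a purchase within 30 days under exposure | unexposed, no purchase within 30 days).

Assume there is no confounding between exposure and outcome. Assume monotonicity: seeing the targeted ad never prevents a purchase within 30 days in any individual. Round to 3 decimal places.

PS ≈ 0.193

p₁ = P(outcome | exposed) = 1018/2638 = 0.3859
p₀ = P(outcome | unexposed) = 271/1132 = 0.2394
Under exogeneity and monotonicity, PS = (p₁ − p₀)/(1 − p₀).
PS = (0.3859 − 0.2394) / 0.7606 ≈ 0.1926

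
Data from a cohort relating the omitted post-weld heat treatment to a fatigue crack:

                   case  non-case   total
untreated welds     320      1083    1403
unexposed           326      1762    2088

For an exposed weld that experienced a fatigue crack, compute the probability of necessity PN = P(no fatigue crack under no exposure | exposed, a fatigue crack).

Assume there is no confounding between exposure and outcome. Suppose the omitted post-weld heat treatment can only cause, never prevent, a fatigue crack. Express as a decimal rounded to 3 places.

PN ≈ 0.315

p₁ = P(outcome | exposed) = 320/1403 = 0.22808
p₀ = P(outcome | unexposed) = 326/2088 = 0.15613
Under exogeneity and monotonicity, PN = (p₁ − p₀)/p₁.
PN = (0.22808 − 0.15613) / 0.22808 ≈ 0.3155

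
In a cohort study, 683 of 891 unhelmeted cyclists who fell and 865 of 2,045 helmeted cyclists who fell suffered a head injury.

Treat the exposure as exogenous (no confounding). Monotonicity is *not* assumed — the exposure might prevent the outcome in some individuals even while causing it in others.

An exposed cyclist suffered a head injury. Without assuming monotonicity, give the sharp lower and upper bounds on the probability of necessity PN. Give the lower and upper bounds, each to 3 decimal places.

0.448 ≤ PN ≤ 0.753

p₁ = P(outcome | exposed) = 683/891 = 0.76655
p₀ = P(outcome | unexposed) = 865/2045 = 0.42298
Under exogeneity alone the bounds on PN are max{0,(p₁−p₀)/p₁} ≤ PN ≤ min{1,(1−p₀)/p₁}.
  lower = (p₁ − p₀)/p₁ = 0.34357 / 0.76655 ≈ 0.4482
  upper = min{1, (1 − p₀)/p₁} = 0.57702 / 0.76655 ≈ 0.7527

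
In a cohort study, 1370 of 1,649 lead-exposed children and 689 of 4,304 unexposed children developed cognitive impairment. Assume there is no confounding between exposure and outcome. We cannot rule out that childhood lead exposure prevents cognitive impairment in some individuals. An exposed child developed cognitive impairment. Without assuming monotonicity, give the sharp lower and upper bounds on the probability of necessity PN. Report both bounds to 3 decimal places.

0.807 ≤ PN ≤ 1.000

p₁ = P(outcome | exposed) = 1370/1649 = 0.83081
p₀ = P(outcome | unexposed) = 689/4304 = 0.16008
Under exogeneity alone the bounds on PN are max{0,(p₁−p₀)/p₁} ≤ PN ≤ min{1,(1−p₀)/p₁}.
  lower = (p₁ − p₀)/p₁ = 0.67072 / 0.83081 ≈ 0.8073
  upper = min{1, (1 − p₀)/p₁} = 0.83992 / 0.83081 ≈ 1.0110 → capped at 1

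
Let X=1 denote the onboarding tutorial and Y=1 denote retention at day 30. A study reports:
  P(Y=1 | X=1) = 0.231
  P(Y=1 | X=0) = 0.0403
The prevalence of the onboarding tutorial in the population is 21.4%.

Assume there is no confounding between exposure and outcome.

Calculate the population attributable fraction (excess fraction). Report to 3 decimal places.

Let p₁ = 0.231, p₀ = 0.0403.
Overall risk P(Y=1) = π·p₁ + (1−π)·p₀ = 0.214×0.231 + 0.786×0.0403 = 0.08111.
Under exogeneity, PAF = [P(Y=1) − p₀] / P(Y=1).
PAF = (0.08111 − 0.0403) / 0.08111 ≈ 0.5031

PAF ≈ 0.503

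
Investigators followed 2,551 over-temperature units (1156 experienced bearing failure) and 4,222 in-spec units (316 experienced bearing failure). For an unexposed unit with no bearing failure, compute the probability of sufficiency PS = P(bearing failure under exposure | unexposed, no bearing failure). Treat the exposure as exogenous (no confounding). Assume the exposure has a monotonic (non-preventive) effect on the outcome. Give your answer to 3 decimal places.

p₁ = P(outcome | exposed) = 1156/2551 = 0.45316
p₀ = P(outcome | unexposed) = 316/4222 = 0.074846
Under exogeneity and monotonicity, PS = (p₁ − p₀) / (1 − p₀).
PS = (0.45316 − 0.074846) / (1 − 0.074846) = 0.37831 / 0.92515 ≈ 0.4089

PS ≈ 0.409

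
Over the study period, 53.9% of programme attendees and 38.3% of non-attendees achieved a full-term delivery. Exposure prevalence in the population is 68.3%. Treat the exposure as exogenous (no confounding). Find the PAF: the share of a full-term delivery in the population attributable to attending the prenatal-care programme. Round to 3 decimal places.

PAF ≈ 0.218

p₁ = 0.539, p₀ = 0.383.
Overall risk P(Y=1) = π·p₁ + (1−π)·p₀ = 0.683×0.539 + 0.317×0.383 = 0.48955.
Under exogeneity, PAF = [P(Y=1) − p₀] / P(Y=1).
PAF = (0.48955 − 0.383) / 0.48955 ≈ 0.2176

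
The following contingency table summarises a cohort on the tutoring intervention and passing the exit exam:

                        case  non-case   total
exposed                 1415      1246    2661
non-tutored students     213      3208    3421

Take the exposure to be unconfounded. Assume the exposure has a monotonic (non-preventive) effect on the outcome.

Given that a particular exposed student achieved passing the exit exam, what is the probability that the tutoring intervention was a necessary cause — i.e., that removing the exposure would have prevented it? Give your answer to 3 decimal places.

p₁ = P(outcome | exposed) = 1415/2661 = 0.53175
p₀ = P(outcome | unexposed) = 213/3421 = 0.062262
Under exogeneity and monotonicity, PN = (p₁ − p₀)/p₁.
PN = (0.53175 − 0.062262) / 0.53175 ≈ 0.8829

PN ≈ 0.883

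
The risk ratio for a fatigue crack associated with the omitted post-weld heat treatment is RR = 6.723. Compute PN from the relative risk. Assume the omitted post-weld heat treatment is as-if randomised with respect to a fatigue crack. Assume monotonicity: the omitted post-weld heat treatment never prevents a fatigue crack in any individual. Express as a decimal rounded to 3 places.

PN ≈ 0.851

Under exogeneity and monotonicity, PN = (RR − 1) / RR = 1 − 1/RR.
PN = (6.723 − 1) / 6.723 = 5.723 / 6.723 ≈ 0.8513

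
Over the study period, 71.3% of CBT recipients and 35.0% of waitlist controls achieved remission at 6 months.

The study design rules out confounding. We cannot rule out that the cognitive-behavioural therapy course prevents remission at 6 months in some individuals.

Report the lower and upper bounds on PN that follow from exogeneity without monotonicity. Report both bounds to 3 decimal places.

0.509 ≤ PN ≤ 0.912

p₁ = 0.713, p₀ = 0.35.
Under exogeneity alone the bounds on PN are max{0,(p₁−p₀)/p₁} ≤ PN ≤ min{1,(1−p₀)/p₁}.
  lower = (p₁ − p₀)/p₁ = 0.363 / 0.713 ≈ 0.5091
  upper = min{1, (1 − p₀)/p₁} = 0.65 / 0.713 ≈ 0.9116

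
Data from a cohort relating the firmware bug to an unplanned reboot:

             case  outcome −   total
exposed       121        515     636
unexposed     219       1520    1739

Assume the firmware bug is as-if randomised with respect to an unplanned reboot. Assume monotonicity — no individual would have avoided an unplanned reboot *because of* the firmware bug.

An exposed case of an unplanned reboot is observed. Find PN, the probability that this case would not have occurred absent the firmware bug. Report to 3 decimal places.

PN ≈ 0.338

p₁ = P(outcome | exposed) = 121/636 = 0.19025
p₀ = P(outcome | unexposed) = 219/1739 = 0.12593
Under exogeneity and monotonicity, PN = (p₁ − p₀)/p₁.
PN = (0.19025 − 0.12593) / 0.19025 ≈ 0.3381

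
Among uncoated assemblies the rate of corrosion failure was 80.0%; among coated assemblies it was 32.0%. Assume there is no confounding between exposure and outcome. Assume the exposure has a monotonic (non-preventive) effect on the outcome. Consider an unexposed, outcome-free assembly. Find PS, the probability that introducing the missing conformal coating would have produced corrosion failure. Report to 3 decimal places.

p₁ = 0.8, p₀ = 0.32.
Under exogeneity and monotonicity, PS = (p₁ − p₀) / (1 − p₀).
PS = (0.8 − 0.32) / (1 − 0.32) = 0.48 / 0.68 ≈ 0.7059

PS ≈ 0.706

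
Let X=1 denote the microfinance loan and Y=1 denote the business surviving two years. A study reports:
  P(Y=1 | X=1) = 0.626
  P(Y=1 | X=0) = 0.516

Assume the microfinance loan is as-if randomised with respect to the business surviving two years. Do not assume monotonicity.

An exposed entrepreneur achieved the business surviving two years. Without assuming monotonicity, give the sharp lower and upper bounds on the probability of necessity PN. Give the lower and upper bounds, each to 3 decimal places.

0.176 ≤ PN ≤ 0.773

Let p₁ = 0.626, p₀ = 0.516.
Under exogeneity alone the bounds on PN are max{0,(p₁−p₀)/p₁} ≤ PN ≤ min{1,(1−p₀)/p₁}.
  lower = (p₁ − p₀)/p₁ = 0.11 / 0.626 ≈ 0.1757
  upper = min{1, (1 − p₀)/p₁} = 0.484 / 0.626 ≈ 0.7732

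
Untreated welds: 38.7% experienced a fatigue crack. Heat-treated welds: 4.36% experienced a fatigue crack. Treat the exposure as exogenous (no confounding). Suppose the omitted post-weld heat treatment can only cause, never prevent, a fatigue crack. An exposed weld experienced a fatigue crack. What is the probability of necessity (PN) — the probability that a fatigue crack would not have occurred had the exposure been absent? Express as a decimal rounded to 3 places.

PN ≈ 0.887

p₁ = 0.387, p₀ = 0.0436.
Under exogeneity and monotonicity, PN = (p₁ − p₀) / p₁.
PN = (0.387 − 0.0436) / 0.387 = 0.3434 / 0.387 ≈ 0.8873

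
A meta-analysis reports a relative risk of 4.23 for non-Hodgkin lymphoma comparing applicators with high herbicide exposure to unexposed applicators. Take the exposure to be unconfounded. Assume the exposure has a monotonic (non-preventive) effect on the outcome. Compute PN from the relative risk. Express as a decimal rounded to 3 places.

Under exogeneity and monotonicity, PN = (RR − 1) / RR = 1 − 1/RR.
PN = (4.23 − 1) / 4.23 = 3.23 / 4.23 ≈ 0.7636

PN ≈ 0.764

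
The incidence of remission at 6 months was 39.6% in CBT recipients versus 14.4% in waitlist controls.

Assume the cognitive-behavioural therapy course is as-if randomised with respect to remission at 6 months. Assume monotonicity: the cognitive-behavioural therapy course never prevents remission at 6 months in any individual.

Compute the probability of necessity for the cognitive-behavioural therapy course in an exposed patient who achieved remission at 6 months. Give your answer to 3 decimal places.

p₁ = 0.396, p₀ = 0.144.
Under exogeneity and monotonicity, PN = (p₁ − p₀) / p₁.
PN = (0.396 − 0.144) / 0.396 = 0.252 / 0.396 ≈ 0.6364

PN ≈ 0.636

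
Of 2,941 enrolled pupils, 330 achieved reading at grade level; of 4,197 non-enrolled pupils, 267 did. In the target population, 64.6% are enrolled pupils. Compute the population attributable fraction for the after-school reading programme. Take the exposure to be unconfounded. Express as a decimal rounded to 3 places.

PAF ≈ 0.330

p₁ = P(outcome | exposed) = 330/2941 = 0.11221
p₀ = P(outcome | unexposed) = 267/4197 = 0.063617
Overall risk P(Y=1) = π·p₁ + (1−π)·p₀ = 0.646×0.11221 + 0.354×0.063617 = 0.095006.
Under exogeneity, PAF = [P(Y=1) − p₀] / P(Y=1).
PAF = (0.095006 − 0.063617) / 0.095006 ≈ 0.3304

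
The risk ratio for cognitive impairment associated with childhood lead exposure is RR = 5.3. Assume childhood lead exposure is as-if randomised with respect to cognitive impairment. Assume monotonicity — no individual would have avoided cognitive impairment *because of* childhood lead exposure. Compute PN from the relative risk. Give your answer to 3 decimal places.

PN ≈ 0.811

Under exogeneity and monotonicity, PN = (RR − 1) / RR = 1 − 1/RR.
PN = (5.3 − 1) / 5.3 = 4.3 / 5.3 ≈ 0.8113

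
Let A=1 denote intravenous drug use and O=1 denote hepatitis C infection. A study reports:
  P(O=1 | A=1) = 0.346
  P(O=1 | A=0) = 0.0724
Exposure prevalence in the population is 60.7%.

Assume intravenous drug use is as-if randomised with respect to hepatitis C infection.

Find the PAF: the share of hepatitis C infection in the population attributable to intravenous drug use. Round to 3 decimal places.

PAF ≈ 0.696

Let p₁ = 0.346, p₀ = 0.0724.
Overall risk P(Y=1) = π·p₁ + (1−π)·p₀ = 0.607×0.346 + 0.393×0.0724 = 0.23848.
Under exogeneity, PAF = [P(Y=1) − p₀] / P(Y=1).
PAF = (0.23848 − 0.0724) / 0.23848 ≈ 0.6964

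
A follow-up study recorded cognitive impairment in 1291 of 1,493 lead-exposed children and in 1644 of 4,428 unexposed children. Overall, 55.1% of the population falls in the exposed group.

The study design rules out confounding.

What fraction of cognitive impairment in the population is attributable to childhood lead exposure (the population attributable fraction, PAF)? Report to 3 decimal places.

PAF ≈ 0.423

p₁ = P(outcome | exposed) = 1291/1493 = 0.8647
p₀ = P(outcome | unexposed) = 1644/4428 = 0.37127
Overall risk P(Y=1) = π·p₁ + (1−π)·p₀ = 0.551×0.8647 + 0.449×0.37127 = 0.64315.
Under exogeneity, PAF = [P(Y=1) − p₀] / P(Y=1).
PAF = (0.64315 − 0.37127) / 0.64315 ≈ 0.4227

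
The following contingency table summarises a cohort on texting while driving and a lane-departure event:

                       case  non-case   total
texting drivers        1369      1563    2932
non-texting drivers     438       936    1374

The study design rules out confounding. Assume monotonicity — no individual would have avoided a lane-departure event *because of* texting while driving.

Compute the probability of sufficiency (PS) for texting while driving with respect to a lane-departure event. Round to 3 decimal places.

PS ≈ 0.217

p₁ = P(outcome | exposed) = 1369/2932 = 0.46692
p₀ = P(outcome | unexposed) = 438/1374 = 0.31878
Under exogeneity and monotonicity, PS = (p₁ − p₀) / (1 − p₀).
PS = (0.46692 − 0.31878) / (1 − 0.31878) = 0.14814 / 0.68122 ≈ 0.2175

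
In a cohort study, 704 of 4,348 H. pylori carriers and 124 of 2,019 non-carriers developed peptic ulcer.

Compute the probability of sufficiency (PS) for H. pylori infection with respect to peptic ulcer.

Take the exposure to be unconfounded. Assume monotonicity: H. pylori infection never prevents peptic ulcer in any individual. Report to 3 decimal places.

p₁ = P(outcome | exposed) = 704/4348 = 0.16191
p₀ = P(outcome | unexposed) = 124/2019 = 0.061417
Under exogeneity and monotonicity, PS = (p₁ − p₀) / (1 − p₀).
PS = (0.16191 − 0.061417) / (1 − 0.061417) = 0.1005 / 0.93858 ≈ 0.1071

PS ≈ 0.107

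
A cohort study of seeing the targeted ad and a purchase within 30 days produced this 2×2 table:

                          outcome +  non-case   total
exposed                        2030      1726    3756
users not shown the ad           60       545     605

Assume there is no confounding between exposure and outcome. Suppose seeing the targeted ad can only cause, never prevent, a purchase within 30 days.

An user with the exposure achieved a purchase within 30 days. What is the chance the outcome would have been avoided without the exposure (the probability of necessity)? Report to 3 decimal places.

p₁ = P(outcome | exposed) = 2030/3756 = 0.54047
p₀ = P(outcome | unexposed) = 60/605 = 0.099174
Under exogeneity and monotonicity, PN = (p₁ − p₀)/p₁.
PN = (0.54047 − 0.099174) / 0.54047 ≈ 0.8165

PN ≈ 0.817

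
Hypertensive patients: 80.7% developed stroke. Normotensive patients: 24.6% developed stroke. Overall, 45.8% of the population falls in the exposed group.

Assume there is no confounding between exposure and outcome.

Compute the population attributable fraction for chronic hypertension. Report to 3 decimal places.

p₁ = 0.807, p₀ = 0.246.
Overall risk P(Y=1) = π·p₁ + (1−π)·p₀ = 0.458×0.807 + 0.542×0.246 = 0.50294.
Under exogeneity, PAF = [P(Y=1) − p₀] / P(Y=1).
PAF = (0.50294 − 0.246) / 0.50294 ≈ 0.5109

PAF ≈ 0.511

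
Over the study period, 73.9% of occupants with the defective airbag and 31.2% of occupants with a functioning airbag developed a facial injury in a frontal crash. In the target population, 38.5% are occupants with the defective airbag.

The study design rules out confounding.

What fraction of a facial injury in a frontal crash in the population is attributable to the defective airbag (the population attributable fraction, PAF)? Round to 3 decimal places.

p₁ = 0.739, p₀ = 0.312.
Overall risk P(Y=1) = π·p₁ + (1−π)·p₀ = 0.385×0.739 + 0.615×0.312 = 0.4764.
Under exogeneity, PAF = [P(Y=1) − p₀] / P(Y=1).
PAF = (0.4764 − 0.312) / 0.4764 ≈ 0.3451

PAF ≈ 0.345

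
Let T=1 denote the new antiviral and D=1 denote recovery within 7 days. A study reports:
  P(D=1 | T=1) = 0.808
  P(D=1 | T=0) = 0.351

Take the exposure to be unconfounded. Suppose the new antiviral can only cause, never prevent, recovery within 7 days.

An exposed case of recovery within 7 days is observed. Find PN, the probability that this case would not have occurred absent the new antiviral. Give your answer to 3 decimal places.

Let p₁ = 0.808, p₀ = 0.351.
Under exogeneity and monotonicity, PN = (p₁ − p₀) / p₁.
PN = (0.808 − 0.351) / 0.808 = 0.457 / 0.808 ≈ 0.5656

PN ≈ 0.566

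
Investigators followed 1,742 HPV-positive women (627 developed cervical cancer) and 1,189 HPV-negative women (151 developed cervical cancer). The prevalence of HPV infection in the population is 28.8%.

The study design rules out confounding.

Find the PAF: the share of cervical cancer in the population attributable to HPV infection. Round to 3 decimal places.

p₁ = P(outcome | exposed) = 627/1742 = 0.35993
p₀ = P(outcome | unexposed) = 151/1189 = 0.127
Overall risk P(Y=1) = π·p₁ + (1−π)·p₀ = 0.288×0.35993 + 0.712×0.127 = 0.19408.
Under exogeneity, PAF = [P(Y=1) − p₀] / P(Y=1).
PAF = (0.19408 − 0.127) / 0.19408 ≈ 0.3457

PAF ≈ 0.346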